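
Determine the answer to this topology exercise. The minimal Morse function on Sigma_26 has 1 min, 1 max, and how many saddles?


A perfect Morse function has m_k = b_k.
For Sigma_26: b_0=1, b_1=2g=52, b_2=1.
Saddles m_1 = 2g = 52

52


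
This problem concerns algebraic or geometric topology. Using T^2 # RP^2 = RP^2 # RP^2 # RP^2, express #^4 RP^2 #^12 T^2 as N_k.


Since a >= 1, the sum is non-orientable; each T^2 can be replaced by RP^2 # RP^2 (since T^2#RP^2 = 3RP^2).
Total crosscaps k = 4 + 2*12 = 28.
Check via chi: chi = 4*1 + 12*0 - (4+12-1)*2 = -26 = 2 - k = -26. Consistent.

28


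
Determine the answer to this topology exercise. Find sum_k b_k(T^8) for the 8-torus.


b_k(T^8) = C(8,k), so the sum over k is sum_k C(8,k) = 2^8.
Total = 2^8 = 256

256


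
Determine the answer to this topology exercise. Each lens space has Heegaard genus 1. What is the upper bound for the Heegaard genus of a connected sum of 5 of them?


Heegaard genus satisfies g(A#B) <= g(A) + g(B).
Each lens space has g = 1.
Upper bound: 5 * 1 = 5

5


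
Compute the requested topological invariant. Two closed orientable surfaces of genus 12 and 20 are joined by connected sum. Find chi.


chi(Sigma_12) = 2 - 2*12 = -22
chi(Sigma_20) = 2 - 2*20 = -38
For surfaces: chi(A#B) = chi(A) + chi(B) - 2.
chi = -22 + -38 - 2 = -62

-62


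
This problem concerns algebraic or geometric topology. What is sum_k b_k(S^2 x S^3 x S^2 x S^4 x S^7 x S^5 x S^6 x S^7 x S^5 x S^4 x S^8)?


Total Betti number is multiplicative under products.
Each S^d (d>=1) has total Betti number 2.
There are 11 sphere factors.
Total = 2^11 = 2048

2048


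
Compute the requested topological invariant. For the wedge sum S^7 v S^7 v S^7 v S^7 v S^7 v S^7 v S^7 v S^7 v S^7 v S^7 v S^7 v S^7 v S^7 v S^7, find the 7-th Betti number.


For a wedge of spheres, H_k (k>0) is free on one generator per sphere of dimension k.
Spheres of dimension 7: count = 14.
b_7 = 14

14


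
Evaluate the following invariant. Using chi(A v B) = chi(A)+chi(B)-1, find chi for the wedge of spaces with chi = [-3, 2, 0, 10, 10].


chi(A v B) = chi(A) + chi(B) - 1 (one point identified).
For 5 spaces: chi = (sum chi_i) - (5 - 1).
sum = 19; chi = 19 - 4 = 15

15


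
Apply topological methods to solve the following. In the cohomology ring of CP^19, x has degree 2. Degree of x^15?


|x| = 2 in H^*(CP^n).
|x^15| = 15 * |x| = 15 * 2 = 30

30


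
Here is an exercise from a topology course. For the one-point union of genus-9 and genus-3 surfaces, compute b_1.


For a wedge: H_1(A v B) = H_1(A) + H_1(B).
b_1(Sigma_9) = 18, b_1(Sigma_3) = 6.
b_1 = 18 + 6 = 24

24


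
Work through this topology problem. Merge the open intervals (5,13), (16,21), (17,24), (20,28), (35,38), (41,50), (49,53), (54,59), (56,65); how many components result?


Sort and merge overlapping open intervals.
Merged: (5,13), (16,28), (35,38), (41,53), (54,65).
Number of components = 5

5


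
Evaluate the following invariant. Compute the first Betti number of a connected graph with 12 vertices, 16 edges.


For a connected graph: rank(pi_1) = b_1 = E - V + 1 = 1 - chi.
chi = V - E = 12 - 16 = -4.
rank = 1 - (-4) = 16 - 12 + 1 = 5

5


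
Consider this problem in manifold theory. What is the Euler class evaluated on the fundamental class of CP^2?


For any closed oriented manifold, <e(TM),[M]> = chi(M).
chi(CP^2) = 2+1 = 3

3


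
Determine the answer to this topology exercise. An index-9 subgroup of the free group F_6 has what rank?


Nielsen-Schreier: an index-n subgroup of F_r is free of rank 1 + n(r-1).
Equivalently: chi(cover) = n*chi(base); chi(vee_r S^1) = 1 - 6 = -5.
chi(E) = 9*(-5) = -45; rank = 1 - chi(E) = 1 - (-45) = 46.
rank = 1 + 9*(6-1) = 1 + 45 = 46

46


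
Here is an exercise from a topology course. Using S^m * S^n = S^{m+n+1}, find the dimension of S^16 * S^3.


Join of spheres: S^m * S^n = S^{m+n+1}.
dim = 16 + 3 + 1 = 20

20


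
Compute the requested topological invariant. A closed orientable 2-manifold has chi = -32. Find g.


chi = 2 - 2g for closed orientable surfaces.
-32 = 2 - 2g
2g = 2 - (-32) = 34
g = 17

17


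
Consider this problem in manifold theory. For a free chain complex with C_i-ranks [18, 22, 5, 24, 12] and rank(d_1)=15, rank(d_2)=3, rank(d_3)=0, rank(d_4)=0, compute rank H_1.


rank H_k = rank(ker d_k) - rank(im d_{k+1}).
rank(ker d_1) = rank(C_1) - rank(d_1) = 22 - 15 = 7.
rank(im d_{1+1}) = 3.
rank H_1 = 7 - 3 = 4

4


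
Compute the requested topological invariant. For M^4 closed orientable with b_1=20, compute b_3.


Poincare duality for closed orientable n-manifolds: b_k = b_{n-k}.
Here n = 4, so b_3 = b_1 = 20

20


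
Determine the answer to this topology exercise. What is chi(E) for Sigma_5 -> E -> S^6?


chi(S^6) = 2 (n even), chi(Sigma_5) = 2 - 2*5 = -8.
chi(E) = 2 * (-8) = -16

-16


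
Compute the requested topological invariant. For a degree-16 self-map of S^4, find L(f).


On S^4: L(f) = tr(f_0*) + (-1)^4 tr(f_4*) = 1 + (-1)^4 * deg(f).
L(f) = 1 + (-1)^4 * 16 = 1 + 16 = 17

17


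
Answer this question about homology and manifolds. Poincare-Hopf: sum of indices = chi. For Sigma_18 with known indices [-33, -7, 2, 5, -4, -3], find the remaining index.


Poincare-Hopf: sum of indices = chi(M).
chi(Sigma_18) = 2 - 2*18 = -34.
Sum of known indices = -40.
x = chi - (sum known) = -34 - (-40) = 6

6


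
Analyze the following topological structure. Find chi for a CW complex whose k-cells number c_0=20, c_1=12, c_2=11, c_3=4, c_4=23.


chi = sum_k (-1)^k c_k.
= (-1)^0*20 + (-1)^1*12 + (-1)^2*11 + (-1)^3*4 + (-1)^4*23
= (20) + (-12) + (11) + (-4) + (23)
= 38

38


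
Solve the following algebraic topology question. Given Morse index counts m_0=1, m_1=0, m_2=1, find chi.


Morse theory: chi(M) = sum_k (-1)^k m_k where m_k = #(index-k critical points).
= (1) + (0) + (1) = 2

2


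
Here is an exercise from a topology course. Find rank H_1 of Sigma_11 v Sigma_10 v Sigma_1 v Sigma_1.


For a wedge X v Y: reduced H_k(X v Y) = H_k(X) + H_k(Y).
Each Sigma_g contributes b_1 = 2g.
b_1 = 22 + 20 + 2 + 2 = 46

46


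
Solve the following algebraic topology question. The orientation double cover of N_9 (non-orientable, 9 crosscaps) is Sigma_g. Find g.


chi(N_9) = 2 - 9 = -7.
Double cover: chi(Sigma_g) = 2 * chi(N_9) = 2*(-7) = -14.
2 - 2g = -14, so g = (2 - (-14))/2 = 16/2 = 8

8


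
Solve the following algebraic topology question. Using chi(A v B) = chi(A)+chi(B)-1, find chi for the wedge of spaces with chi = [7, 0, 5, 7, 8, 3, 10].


chi(A v B) = chi(A) + chi(B) - 1 (one point identified).
For 7 spaces: chi = (sum chi_i) - (7 - 1).
sum = 40; chi = 40 - 6 = 34

34


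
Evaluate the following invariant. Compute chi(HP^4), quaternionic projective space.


HP^4 has one cell in each dimension 0, 4, ..., 4*4 (4+1 cells, all even-dim).
chi = 4 + 1 = 5

5


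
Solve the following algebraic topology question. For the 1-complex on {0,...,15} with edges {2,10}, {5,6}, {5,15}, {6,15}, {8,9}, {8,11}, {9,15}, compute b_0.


Run DFS/union-find over 16 vertices.
V = 16, E = 7.
Number of components = 10

10


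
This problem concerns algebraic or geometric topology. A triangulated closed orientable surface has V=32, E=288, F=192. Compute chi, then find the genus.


chi = V - E + F = 32 - 288 + 192 = -64
For orientable closed surface: chi = 2 - 2g, so g = (2 - chi)/2.
g = (2 - (-64)) / 2 = 66 / 2 = 33

33


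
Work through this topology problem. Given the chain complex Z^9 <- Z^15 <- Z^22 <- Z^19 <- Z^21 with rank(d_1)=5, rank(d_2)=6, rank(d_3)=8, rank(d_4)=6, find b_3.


rank H_k = rank(ker d_k) - rank(im d_{k+1}).
rank(ker d_3) = rank(C_3) - rank(d_3) = 19 - 8 = 11.
rank(im d_{3+1}) = 6.
rank H_3 = 11 - 6 = 5

5


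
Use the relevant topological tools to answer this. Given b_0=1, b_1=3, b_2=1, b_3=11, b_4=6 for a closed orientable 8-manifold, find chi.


By Poincare duality b_k = b_{8-k}, so full Betti numbers: b_0=1, b_1=3, b_2=1, b_3=11, b_4=6, b_5=11, b_6=1, b_7=3, b_8=1.
chi = sum (-1)^k b_k = -18

-18


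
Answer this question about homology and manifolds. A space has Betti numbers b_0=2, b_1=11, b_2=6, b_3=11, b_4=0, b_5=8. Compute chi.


chi = sum_k (-1)^k b_k.
= (2) + (-11) + (6) + (-11) + (0) + (-8)
= -22

-22


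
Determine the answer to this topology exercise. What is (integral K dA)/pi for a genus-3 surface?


Gauss-Bonnet: integral K dA = 2*pi*chi(M).
chi(Sigma_3) = 2 - 2*3 = -4.
(integral K dA)/pi = 2*chi = 2*(-4) = -8

-8


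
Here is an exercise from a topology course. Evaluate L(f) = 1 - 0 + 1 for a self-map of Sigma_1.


L(f) = tr(f_0*) - tr(f_1*) + tr(f_2*).
= 1 - (0) + (1)
= 2

2


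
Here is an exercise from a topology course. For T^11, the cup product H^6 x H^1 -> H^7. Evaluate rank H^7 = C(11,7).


Cup product: H^p x H^q -> H^{p+q}; here p+q = 6+1 = 7.
rank H^k(T^n) = C(n,k).
C(11,7) = 330

330


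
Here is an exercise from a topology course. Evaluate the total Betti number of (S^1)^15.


b_k(T^15) = C(15,k), so the sum over k is sum_k C(15,k) = 2^15.
Total = 2^15 = 32768

32768


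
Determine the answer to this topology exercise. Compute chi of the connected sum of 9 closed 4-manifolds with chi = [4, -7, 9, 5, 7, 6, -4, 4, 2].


For n-manifolds: chi(A#B) = chi(A) + chi(B) - chi(S^4).
chi(S^4) = 1 + (-1)^4 = 2.
chi(#) = (sum chi_i) - (9-1)*chi(S^4) = 26 - 8*2 = 10

10


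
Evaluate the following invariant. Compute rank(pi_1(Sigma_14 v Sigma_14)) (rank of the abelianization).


For a wedge: H_1(A v B) = H_1(A) + H_1(B).
b_1(Sigma_14) = 28, b_1(Sigma_14) = 28.
b_1 = 28 + 28 = 56

56


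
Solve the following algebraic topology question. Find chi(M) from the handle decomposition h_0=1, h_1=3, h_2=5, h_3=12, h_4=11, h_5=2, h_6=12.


Handles of index k contribute (-1)^k to chi (same as CW cells).
chi = (1) + (-3) + (5) + (-12) + (11) + (-2) + (12) = 12

12


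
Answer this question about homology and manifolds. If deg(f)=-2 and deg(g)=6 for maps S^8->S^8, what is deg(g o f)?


Degree is multiplicative under composition: deg(g o f) = deg(g) * deg(f).
= 6 * -2 = -12

-12


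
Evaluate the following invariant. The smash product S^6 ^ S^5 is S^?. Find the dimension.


S^m ^ S^n = S^{m+n}.
k = 6 + 5 = 11

11


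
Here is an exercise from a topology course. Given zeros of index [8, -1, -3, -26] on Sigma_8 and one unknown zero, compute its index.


Poincare-Hopf: sum of indices = chi(M).
chi(Sigma_8) = 2 - 2*8 = -14.
Sum of known indices = -22.
x = chi - (sum known) = -14 - (-22) = 8

8


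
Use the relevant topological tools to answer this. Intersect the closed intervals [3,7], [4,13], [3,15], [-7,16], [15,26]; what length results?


Intersection = [max(a_i), min(b_i)] = [15, 7].
Since 15 > 7, the intersection is empty.
Length = 0

0


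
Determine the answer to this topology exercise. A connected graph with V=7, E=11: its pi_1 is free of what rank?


For a connected graph: rank(pi_1) = b_1 = E - V + 1 = 1 - chi.
chi = V - E = 7 - 11 = -4.
rank = 1 - (-4) = 11 - 7 + 1 = 5

5


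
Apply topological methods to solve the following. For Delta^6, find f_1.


Delta^6 has 6+1 vertices. A 1-face is a choice of 1+1 vertices.
f_1 = C(6+1, 1+1) = C(7,2) = 21

21


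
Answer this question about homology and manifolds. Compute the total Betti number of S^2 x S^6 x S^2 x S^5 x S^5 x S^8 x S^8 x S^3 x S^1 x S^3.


Total Betti number is multiplicative under products.
Each S^d (d>=1) has total Betti number 2.
There are 10 sphere factors.
Total = 2^10 = 1024

1024


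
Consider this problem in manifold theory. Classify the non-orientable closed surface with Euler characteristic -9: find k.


chi = 2 - k for closed non-orientable surfaces with k crosscaps.
-9 = 2 - k
k = 2 - (-9) = 11

11


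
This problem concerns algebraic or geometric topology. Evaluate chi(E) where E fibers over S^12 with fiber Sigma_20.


chi(S^12) = 2 (n even), chi(Sigma_20) = 2 - 2*20 = -38.
chi(E) = 2 * (-38) = -76

-76


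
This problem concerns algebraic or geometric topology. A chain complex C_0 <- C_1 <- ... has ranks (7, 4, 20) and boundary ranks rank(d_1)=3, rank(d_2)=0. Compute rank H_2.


rank H_k = rank(ker d_k) - rank(im d_{k+1}).
rank(ker d_2) = rank(C_2) - rank(d_2) = 20 - 0 = 20.
rank(im d_{2+1}) = 0.
rank H_2 = 20 - 0 = 20

20


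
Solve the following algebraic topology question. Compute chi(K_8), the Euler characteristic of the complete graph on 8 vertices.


K_8: V = 8, E = C(8,2) = 28.
chi = V - E = 8 - 28 = -20

-20


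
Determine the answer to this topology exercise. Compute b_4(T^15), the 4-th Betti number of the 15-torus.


By the Kunneth formula, b_k(T^n) = C(n,k).
b_4(T^15) = C(15,4).
C(15,4) = 15!/(4!*11!) = 1365

1365


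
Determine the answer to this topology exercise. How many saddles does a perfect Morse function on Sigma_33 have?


A perfect Morse function has m_k = b_k.
For Sigma_33: b_0=1, b_1=2g=66, b_2=1.
Saddles m_1 = 2g = 66

66


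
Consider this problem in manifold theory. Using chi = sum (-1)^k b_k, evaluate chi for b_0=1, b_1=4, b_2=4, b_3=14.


chi = sum_k (-1)^k b_k.
= (1) + (-4) + (4) + (-14)
= -13

-13


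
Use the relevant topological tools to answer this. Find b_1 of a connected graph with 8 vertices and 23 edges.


For a connected graph: rank(pi_1) = b_1 = E - V + 1 = 1 - chi.
chi = V - E = 8 - 23 = -15.
rank = 1 - (-15) = 23 - 8 + 1 = 16

16


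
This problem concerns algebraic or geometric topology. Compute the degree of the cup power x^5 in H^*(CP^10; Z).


|x| = 2 in H^*(CP^n).
|x^5| = 5 * |x| = 5 * 2 = 10

10


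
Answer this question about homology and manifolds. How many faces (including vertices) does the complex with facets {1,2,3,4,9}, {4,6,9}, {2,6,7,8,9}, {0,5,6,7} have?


Each maximal simplex on m vertices has 2^m - 1 nonempty faces.
Take the union (dedupe shared faces).
Total distinct faces = 73

73


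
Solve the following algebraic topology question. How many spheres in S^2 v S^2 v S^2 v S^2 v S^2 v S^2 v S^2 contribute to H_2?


For a wedge of spheres, H_k (k>0) is free on one generator per sphere of dimension k.
Spheres of dimension 2: count = 7.
b_2 = 7

7


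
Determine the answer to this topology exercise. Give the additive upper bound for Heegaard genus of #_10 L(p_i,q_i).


Heegaard genus satisfies g(A#B) <= g(A) + g(B).
Each lens space has g = 1.
Upper bound: 10 * 1 = 10

10


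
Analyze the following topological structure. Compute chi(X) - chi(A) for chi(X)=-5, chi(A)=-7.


Relative Euler characteristic: chi(X, A) = chi(X) - chi(A).
= -5 - (-7) = 2

2


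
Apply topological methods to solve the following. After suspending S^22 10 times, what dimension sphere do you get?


Each suspension raises dimension by 1: Sigma S^n = S^{n+1}.
Sigma^10 S^22 = S^{22+10} = S^32

32


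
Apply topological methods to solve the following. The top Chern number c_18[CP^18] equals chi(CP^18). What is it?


For any closed oriented manifold, <e(TM),[M]> = chi(M).
chi(CP^18) = 18+1 = 19

19


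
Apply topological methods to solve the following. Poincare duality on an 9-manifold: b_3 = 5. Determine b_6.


Poincare duality for closed orientable n-manifolds: b_k = b_{n-k}.
Here n = 9, so b_6 = b_3 = 5

5


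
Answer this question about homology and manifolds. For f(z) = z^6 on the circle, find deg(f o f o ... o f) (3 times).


deg(f) = 6. Degree is multiplicative: deg(f^3) = (deg f)^3.
deg(f^3) = (6)^3 = 216

216


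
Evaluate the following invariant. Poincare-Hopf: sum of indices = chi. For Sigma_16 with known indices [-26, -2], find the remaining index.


Poincare-Hopf: sum of indices = chi(M).
chi(Sigma_16) = 2 - 2*16 = -30.
Sum of known indices = -28.
x = chi - (sum known) = -30 - (-28) = -2

-2


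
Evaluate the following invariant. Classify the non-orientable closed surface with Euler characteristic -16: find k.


chi = 2 - k for closed non-orientable surfaces with k crosscaps.
-16 = 2 - k
k = 2 - (-16) = 18

18


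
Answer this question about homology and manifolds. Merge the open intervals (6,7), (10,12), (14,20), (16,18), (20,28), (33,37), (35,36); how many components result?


Sort and merge overlapping open intervals.
Merged: (6,7), (10,12), (14,20), (20,28), (33,37).
Number of components = 5

5


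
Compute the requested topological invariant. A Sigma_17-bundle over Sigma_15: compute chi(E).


For a fiber bundle F -> E -> B (with CW structure): chi(E) = chi(B) * chi(F).
chi(Sigma_15) = -28, chi(Sigma_17) = -32.
chi(E) = (-28) * (-32) = 896

896


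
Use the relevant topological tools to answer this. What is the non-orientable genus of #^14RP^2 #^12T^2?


Since a >= 1, the sum is non-orientable; each T^2 can be replaced by RP^2 # RP^2 (since T^2#RP^2 = 3RP^2).
Total crosscaps k = 14 + 2*12 = 38.
Check via chi: chi = 14*1 + 12*0 - (14+12-1)*2 = -36 = 2 - k = -36. Consistent.

38


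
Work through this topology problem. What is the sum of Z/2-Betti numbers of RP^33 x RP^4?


dim H^*(RP^n; Z/2) = n+1 (one Z/2 in each degree 0..n).
Total Betti number is multiplicative.
Total = (33+1) * (4+1) = 34 * 5 = 170

170


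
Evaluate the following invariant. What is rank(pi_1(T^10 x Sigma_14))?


pi_1(A x B) = pi_1(A) x pi_1(B); rank of abelianization = b_1.
b_1(T^10) = 10, b_1(Sigma_14) = 2*14 = 28.
b_1(product) = 10 + 28 = 38

38


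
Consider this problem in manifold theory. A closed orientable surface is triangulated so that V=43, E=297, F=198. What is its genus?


chi = V - E + F = 43 - 297 + 198 = -56
For orientable closed surface: chi = 2 - 2g, so g = (2 - chi)/2.
g = (2 - (-56)) / 2 = 58 / 2 = 29

29


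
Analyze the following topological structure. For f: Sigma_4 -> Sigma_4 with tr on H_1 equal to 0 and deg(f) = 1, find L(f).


L(f) = tr(f_0*) - tr(f_1*) + tr(f_2*).
= 1 - (0) + (1)
= 2

2


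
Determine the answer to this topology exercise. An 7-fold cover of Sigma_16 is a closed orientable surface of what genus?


For an n-sheeted cover: chi(E) = n * chi(B).
chi(Sigma_16) = 2 - 2*16 = -30.
chi(E) = 7 * (-30) = -210.
genus(E) = (2 - chi(E))/2 = (2 - (-210))/2 = 212/2 = 106

106


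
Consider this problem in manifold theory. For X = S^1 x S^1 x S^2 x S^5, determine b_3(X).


Each S^d has Poincare polynomial 1 + t^d.
The product S^1 x S^1 x S^2 x S^5 has Poincare polynomial prod(1+t^d_i).
Expanding: b_0=1, b_1=2, b_2=2, b_3=2, b_4=1, b_5=1, b_6=2, b_7=2, b_8=2, b_9=1.
b_3 = 2

2


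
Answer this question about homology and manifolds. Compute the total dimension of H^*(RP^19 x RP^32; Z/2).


dim H^*(RP^n; Z/2) = n+1 (one Z/2 in each degree 0..n).
Total Betti number is multiplicative.
Total = (19+1) * (32+1) = 20 * 33 = 660

660


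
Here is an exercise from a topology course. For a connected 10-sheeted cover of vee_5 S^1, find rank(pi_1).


Nielsen-Schreier: an index-n subgroup of F_r is free of rank 1 + n(r-1).
Equivalently: chi(cover) = n*chi(base); chi(vee_r S^1) = 1 - 5 = -4.
chi(E) = 10*(-4) = -40; rank = 1 - chi(E) = 1 - (-40) = 41.
rank = 1 + 10*(5-1) = 1 + 40 = 41

41


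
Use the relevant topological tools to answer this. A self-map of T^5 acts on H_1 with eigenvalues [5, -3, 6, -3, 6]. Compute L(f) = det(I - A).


For a torus self-map: L(f) = det(I - A) where A acts on H_1.
L(f) = (1-5) * (1--3) * (1-6) * (1--3) * (1-6) = -4 * 4 * -5 * 4 * -5 = -1600

-1600


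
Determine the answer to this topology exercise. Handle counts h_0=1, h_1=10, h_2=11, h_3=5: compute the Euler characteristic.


Handles of index k contribute (-1)^k to chi (same as CW cells).
chi = (1) + (-10) + (11) + (-5) = -3

-3


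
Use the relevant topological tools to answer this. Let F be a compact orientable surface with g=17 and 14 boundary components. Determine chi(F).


For a compact orientable surface with genus g and b boundary components: chi = 2 - 2g - b.
chi = 2 - 2*17 - 14 = 2 - 34 - 14 = -46

-46


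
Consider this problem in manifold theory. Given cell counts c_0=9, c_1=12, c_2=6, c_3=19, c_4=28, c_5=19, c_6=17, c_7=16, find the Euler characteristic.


chi = sum_k (-1)^k c_k.
= (-1)^0*9 + (-1)^1*12 + (-1)^2*6 + (-1)^3*19 + (-1)^4*28 + (-1)^5*19 + (-1)^6*17 + (-1)^7*16
= (9) + (-12) + (6) + (-19) + (28) + (-19) + (17) + (-16)
= -6

-6


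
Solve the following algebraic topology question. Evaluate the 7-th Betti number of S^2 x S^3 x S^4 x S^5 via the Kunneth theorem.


Each S^d has Poincare polynomial 1 + t^d.
The product S^2 x S^3 x S^4 x S^5 has Poincare polynomial prod(1+t^d_i).
Expanding: b_0=1, b_2=1, b_3=1, b_4=1, b_5=2, b_6=1, b_7=2, b_8=1, b_9=2, b_10=1, b_11=1, b_12=1, b_14=1.
b_7 = 2

2


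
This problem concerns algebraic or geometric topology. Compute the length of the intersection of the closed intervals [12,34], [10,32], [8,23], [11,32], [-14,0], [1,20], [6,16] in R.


Intersection = [max(a_i), min(b_i)] = [12, 0].
Since 12 > 0, the intersection is empty.
Length = 0

0


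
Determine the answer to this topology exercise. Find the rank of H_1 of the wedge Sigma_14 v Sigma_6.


For a wedge: H_1(A v B) = H_1(A) + H_1(B).
b_1(Sigma_14) = 28, b_1(Sigma_6) = 12.
b_1 = 28 + 12 = 40

40


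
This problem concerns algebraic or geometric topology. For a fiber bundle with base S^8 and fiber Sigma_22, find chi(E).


chi(S^8) = 2 (n even), chi(Sigma_22) = 2 - 2*22 = -42.
chi(E) = 2 * (-42) = -84

-84


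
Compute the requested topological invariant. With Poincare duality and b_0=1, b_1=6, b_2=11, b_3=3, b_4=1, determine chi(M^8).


By Poincare duality b_k = b_{8-k}, so full Betti numbers: b_0=1, b_1=6, b_2=11, b_3=3, b_4=1, b_5=3, b_6=11, b_7=6, b_8=1.
chi = sum (-1)^k b_k = 7

7


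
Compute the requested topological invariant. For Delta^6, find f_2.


Delta^6 has 6+1 vertices. A 2-face is a choice of 2+1 vertices.
f_2 = C(6+1, 2+1) = C(7,3) = 35

35


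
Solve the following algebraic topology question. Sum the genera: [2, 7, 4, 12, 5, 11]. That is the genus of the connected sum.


Genus is additive under connected sum of orientable surfaces.
g = 2 + 7 + 4 + 12 + 5 + 11 = 41

41


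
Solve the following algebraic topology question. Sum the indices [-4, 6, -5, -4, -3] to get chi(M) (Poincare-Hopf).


Poincare-Hopf: chi(M) = sum of indices of zeros.
chi = (-4) + (6) + (-5) + (-4) + (-3) = -10

-10


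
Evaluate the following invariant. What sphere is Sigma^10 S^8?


Each suspension raises dimension by 1: Sigma S^n = S^{n+1}.
Sigma^10 S^8 = S^{8+10} = S^18

18


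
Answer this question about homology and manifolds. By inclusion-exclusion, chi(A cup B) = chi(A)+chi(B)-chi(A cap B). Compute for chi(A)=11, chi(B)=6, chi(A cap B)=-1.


chi(A cup B) = chi(A) + chi(B) - chi(A cap B)
= 11 + (6) - (-1)
= 18

18


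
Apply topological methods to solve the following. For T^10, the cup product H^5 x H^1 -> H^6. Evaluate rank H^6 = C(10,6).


Cup product: H^p x H^q -> H^{p+q}; here p+q = 5+1 = 6.
rank H^k(T^n) = C(n,k).
C(10,6) = 210

210


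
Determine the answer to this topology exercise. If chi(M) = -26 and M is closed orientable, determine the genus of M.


chi = 2 - 2g for closed orientable surfaces.
-26 = 2 - 2g
2g = 2 - (-26) = 28
g = 14

14


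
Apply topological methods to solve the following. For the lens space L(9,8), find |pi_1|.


pi_1(L(p,q)) = Z/pZ for any q coprime to p.
|pi_1(L(9,8))| = 9

9


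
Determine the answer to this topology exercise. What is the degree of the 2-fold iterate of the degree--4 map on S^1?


deg(f) = -4. Degree is multiplicative: deg(f^2) = (deg f)^2.
deg(f^2) = (-4)^2 = 16

16


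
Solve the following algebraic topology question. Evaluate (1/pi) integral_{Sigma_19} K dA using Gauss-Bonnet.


Gauss-Bonnet: integral K dA = 2*pi*chi(M).
chi(Sigma_19) = 2 - 2*19 = -36.
(integral K dA)/pi = 2*chi = 2*(-36) = -72

-72


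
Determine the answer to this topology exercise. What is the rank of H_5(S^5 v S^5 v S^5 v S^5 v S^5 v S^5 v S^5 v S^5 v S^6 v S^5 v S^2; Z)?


For a wedge of spheres, H_k (k>0) is free on one generator per sphere of dimension k.
Spheres of dimension 5: count = 9.
b_5 = 9

9


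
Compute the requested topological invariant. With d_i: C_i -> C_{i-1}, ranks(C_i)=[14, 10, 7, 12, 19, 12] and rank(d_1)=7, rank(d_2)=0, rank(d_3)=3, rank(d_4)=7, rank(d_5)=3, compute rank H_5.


rank H_k = rank(ker d_k) - rank(im d_{k+1}).
rank(ker d_5) = rank(C_5) - rank(d_5) = 12 - 3 = 9.
rank(im d_{5+1}) = 0.
rank H_5 = 9 - 0 = 9

9


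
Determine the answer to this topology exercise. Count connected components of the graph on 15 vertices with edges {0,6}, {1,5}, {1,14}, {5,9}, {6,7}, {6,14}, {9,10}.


Run DFS/union-find over 15 vertices.
V = 15, E = 7.
Number of components = 8

8


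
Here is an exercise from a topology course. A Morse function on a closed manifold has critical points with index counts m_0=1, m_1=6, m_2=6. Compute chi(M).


Morse theory: chi(M) = sum_k (-1)^k m_k where m_k = #(index-k critical points).
= (1) + (-6) + (6) = 1

1


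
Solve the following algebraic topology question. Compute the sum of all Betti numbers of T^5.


b_k(T^5) = C(5,k), so the sum over k is sum_k C(5,k) = 2^5.
Total = 2^5 = 32

32


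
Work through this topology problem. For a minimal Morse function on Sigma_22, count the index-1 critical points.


A perfect Morse function has m_k = b_k.
For Sigma_22: b_0=1, b_1=2g=44, b_2=1.
Saddles m_1 = 2g = 44

44


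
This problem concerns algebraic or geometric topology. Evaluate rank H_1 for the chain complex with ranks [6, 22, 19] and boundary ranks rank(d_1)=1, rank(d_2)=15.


rank H_k = rank(ker d_k) - rank(im d_{k+1}).
rank(ker d_1) = rank(C_1) - rank(d_1) = 22 - 1 = 21.
rank(im d_{1+1}) = 15.
rank H_1 = 21 - 15 = 6

6


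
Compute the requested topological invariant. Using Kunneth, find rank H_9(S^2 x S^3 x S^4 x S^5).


Each S^d has Poincare polynomial 1 + t^d.
The product S^2 x S^3 x S^4 x S^5 has Poincare polynomial prod(1+t^d_i).
Expanding: b_0=1, b_2=1, b_3=1, b_4=1, b_5=2, b_6=1, b_7=2, b_8=1, b_9=2, b_10=1, b_11=1, b_12=1, b_14=1.
b_9 = 2

2


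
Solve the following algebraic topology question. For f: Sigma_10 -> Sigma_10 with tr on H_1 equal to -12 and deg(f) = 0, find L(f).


L(f) = tr(f_0*) - tr(f_1*) + tr(f_2*).
= 1 - (-12) + (0)
= 13

13


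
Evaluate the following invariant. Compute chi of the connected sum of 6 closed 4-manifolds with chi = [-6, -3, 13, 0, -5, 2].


For n-manifolds: chi(A#B) = chi(A) + chi(B) - chi(S^4).
chi(S^4) = 1 + (-1)^4 = 2.
chi(#) = (sum chi_i) - (6-1)*chi(S^4) = 1 - 5*2 = -9

-9


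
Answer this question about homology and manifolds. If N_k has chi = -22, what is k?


chi = 2 - k for closed non-orientable surfaces with k crosscaps.
-22 = 2 - k
k = 2 - (-22) = 24

24


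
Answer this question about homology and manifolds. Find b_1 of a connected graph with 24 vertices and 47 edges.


For a connected graph: rank(pi_1) = b_1 = E - V + 1 = 1 - chi.
chi = V - E = 24 - 47 = -23.
rank = 1 - (-23) = 47 - 24 + 1 = 24

24


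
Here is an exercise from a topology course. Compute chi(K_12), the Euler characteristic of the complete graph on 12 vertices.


K_12: V = 12, E = C(12,2) = 66.
chi = V - E = 12 - 66 = -54

-54


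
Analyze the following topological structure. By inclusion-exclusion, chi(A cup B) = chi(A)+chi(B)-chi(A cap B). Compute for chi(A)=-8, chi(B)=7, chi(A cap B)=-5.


chi(A cup B) = chi(A) + chi(B) - chi(A cap B)
= -8 + (7) - (-5)
= 4

4


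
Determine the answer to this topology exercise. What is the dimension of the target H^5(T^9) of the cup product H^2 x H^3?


Cup product: H^p x H^q -> H^{p+q}; here p+q = 2+3 = 5.
rank H^k(T^n) = C(n,k).
C(9,5) = 126

126


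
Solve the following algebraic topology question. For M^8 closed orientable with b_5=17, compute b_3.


Poincare duality for closed orientable n-manifolds: b_k = b_{n-k}.
Here n = 8, so b_3 = b_5 = 17

17


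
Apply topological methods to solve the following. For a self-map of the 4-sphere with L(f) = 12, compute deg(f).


L(f) = 1 + (-1)^4 deg(f) on S^4.
12 = 1 + (-1)^4 * deg(f)
(-1)^4 * deg(f) = 11
deg(f) = 11

11


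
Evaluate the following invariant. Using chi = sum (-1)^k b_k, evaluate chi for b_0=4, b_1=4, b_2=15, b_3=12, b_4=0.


chi = sum_k (-1)^k b_k.
= (4) + (-4) + (15) + (-12) + (0)
= 3

3


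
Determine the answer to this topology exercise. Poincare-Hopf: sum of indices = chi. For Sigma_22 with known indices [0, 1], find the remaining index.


Poincare-Hopf: sum of indices = chi(M).
chi(Sigma_22) = 2 - 2*22 = -42.
Sum of known indices = 1.
x = chi - (sum known) = -42 - (1) = -43

-43


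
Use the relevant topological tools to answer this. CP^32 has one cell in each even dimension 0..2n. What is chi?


CP^32 has one cell in each even dimension 0, 2, ..., 2*32 (32+1 cells total).
All cells are even-dimensional, so chi = number of cells.
chi = 32 + 1 = 33

33


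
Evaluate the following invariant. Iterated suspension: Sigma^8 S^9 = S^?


Each suspension raises dimension by 1: Sigma S^n = S^{n+1}.
Sigma^8 S^9 = S^{9+8} = S^17

17


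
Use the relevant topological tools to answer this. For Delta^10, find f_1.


Delta^10 has 10+1 vertices. A 1-face is a choice of 1+1 vertices.
f_1 = C(10+1, 1+1) = C(11,2) = 55

55


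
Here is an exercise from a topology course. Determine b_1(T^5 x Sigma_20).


pi_1(A x B) = pi_1(A) x pi_1(B); rank of abelianization = b_1.
b_1(T^5) = 5, b_1(Sigma_20) = 2*20 = 40.
b_1(product) = 5 + 40 = 45

45


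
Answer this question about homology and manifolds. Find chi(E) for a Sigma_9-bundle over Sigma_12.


For a fiber bundle F -> E -> B (with CW structure): chi(E) = chi(B) * chi(F).
chi(Sigma_12) = -22, chi(Sigma_9) = -16.
chi(E) = (-22) * (-16) = 352

352


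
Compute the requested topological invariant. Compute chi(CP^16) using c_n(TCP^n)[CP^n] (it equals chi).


For any closed oriented manifold, <e(TM),[M]> = chi(M).
chi(CP^16) = 16+1 = 17

17


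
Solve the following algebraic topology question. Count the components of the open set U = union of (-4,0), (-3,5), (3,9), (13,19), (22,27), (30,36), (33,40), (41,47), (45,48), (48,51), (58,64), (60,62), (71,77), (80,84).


Sort and merge overlapping open intervals.
Merged: (-4,9), (13,19), (22,27), (30,40), (41,48), (48,51), (58,64), (71,77), (80,84).
Number of components = 9

9


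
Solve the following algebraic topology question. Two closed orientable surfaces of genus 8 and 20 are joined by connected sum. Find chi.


chi(Sigma_8) = 2 - 2*8 = -14
chi(Sigma_20) = 2 - 2*20 = -38
For surfaces: chi(A#B) = chi(A) + chi(B) - 2.
chi = -14 + -38 - 2 = -54

-54


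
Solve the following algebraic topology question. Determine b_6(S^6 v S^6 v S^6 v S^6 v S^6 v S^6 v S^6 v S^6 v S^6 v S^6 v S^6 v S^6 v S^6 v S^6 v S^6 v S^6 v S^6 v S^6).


For a wedge of spheres, H_k (k>0) is free on one generator per sphere of dimension k.
Spheres of dimension 6: count = 18.
b_6 = 18

18


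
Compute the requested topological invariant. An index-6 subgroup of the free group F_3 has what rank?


Nielsen-Schreier: an index-n subgroup of F_r is free of rank 1 + n(r-1).
Equivalently: chi(cover) = n*chi(base); chi(vee_r S^1) = 1 - 3 = -2.
chi(E) = 6*(-2) = -12; rank = 1 - chi(E) = 1 - (-12) = 13.
rank = 1 + 6*(3-1) = 1 + 12 = 13

13


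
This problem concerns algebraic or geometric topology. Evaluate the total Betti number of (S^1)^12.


b_k(T^12) = C(12,k), so the sum over k is sum_k C(12,k) = 2^12.
Total = 2^12 = 4096

4096


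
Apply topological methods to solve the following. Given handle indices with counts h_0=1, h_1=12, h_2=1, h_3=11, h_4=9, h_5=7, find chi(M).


Handles of index k contribute (-1)^k to chi (same as CW cells).
chi = (1) + (-12) + (1) + (-11) + (9) + (-7) = -19

-19


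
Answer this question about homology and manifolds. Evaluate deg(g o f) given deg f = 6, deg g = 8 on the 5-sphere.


Degree is multiplicative under composition: deg(g o f) = deg(g) * deg(f).
= 8 * 6 = 48

48


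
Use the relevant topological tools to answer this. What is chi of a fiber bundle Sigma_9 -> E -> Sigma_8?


For a fiber bundle F -> E -> B (with CW structure): chi(E) = chi(B) * chi(F).
chi(Sigma_8) = -14, chi(Sigma_9) = -16.
chi(E) = (-14) * (-16) = 224

224


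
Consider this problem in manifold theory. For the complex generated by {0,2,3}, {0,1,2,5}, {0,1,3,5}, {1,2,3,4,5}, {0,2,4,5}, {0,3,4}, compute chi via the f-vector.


Enumerate all faces; f-vector: f_0=6, f_1=15, f_2=19, f_3=8, f_4=1.
chi = sum (-1)^k f_k = 3

3


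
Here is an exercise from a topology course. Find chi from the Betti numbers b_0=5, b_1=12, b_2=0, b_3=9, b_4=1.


chi = sum_k (-1)^k b_k.
= (5) + (-12) + (0) + (-9) + (1)
= -15

-15


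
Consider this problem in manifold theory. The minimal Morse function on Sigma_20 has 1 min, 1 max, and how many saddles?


A perfect Morse function has m_k = b_k.
For Sigma_20: b_0=1, b_1=2g=40, b_2=1.
Saddles m_1 = 2g = 40

40


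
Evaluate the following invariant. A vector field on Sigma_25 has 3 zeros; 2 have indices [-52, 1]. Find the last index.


Poincare-Hopf: sum of indices = chi(M).
chi(Sigma_25) = 2 - 2*25 = -48.
Sum of known indices = -51.
x = chi - (sum known) = -48 - (-51) = 3

3


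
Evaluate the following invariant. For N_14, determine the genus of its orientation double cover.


chi(N_14) = 2 - 14 = -12.
Double cover: chi(Sigma_g) = 2 * chi(N_14) = 2*(-12) = -24.
2 - 2g = -24, so g = (2 - (-24))/2 = 26/2 = 13

13


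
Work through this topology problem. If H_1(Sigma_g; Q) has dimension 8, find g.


For a closed orientable surface: b_1 = 2g.
8 = 2g
g = 8 / 2 = 4

4


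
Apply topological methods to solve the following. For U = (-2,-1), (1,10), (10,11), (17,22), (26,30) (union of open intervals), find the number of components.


Sort and merge overlapping open intervals.
Merged: (-2,-1), (1,10), (10,11), (17,22), (26,30).
Number of components = 5

5


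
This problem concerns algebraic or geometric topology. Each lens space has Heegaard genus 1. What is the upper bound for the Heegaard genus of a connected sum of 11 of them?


Heegaard genus satisfies g(A#B) <= g(A) + g(B).
Each lens space has g = 1.
Upper bound: 11 * 1 = 11

11


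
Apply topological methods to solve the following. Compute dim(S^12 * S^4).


Join of spheres: S^m * S^n = S^{m+n+1}.
dim = 12 + 4 + 1 = 17

17


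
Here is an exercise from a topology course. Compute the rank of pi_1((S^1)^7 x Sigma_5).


pi_1(A x B) = pi_1(A) x pi_1(B); rank of abelianization = b_1.
b_1(T^7) = 7, b_1(Sigma_5) = 2*5 = 10.
b_1(product) = 7 + 10 = 17

17


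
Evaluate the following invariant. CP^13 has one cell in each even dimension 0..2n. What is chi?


CP^13 has one cell in each even dimension 0, 2, ..., 2*13 (13+1 cells total).
All cells are even-dimensional, so chi = number of cells.
chi = 13 + 1 = 14

14


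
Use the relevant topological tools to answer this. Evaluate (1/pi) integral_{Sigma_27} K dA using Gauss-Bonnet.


Gauss-Bonnet: integral K dA = 2*pi*chi(M).
chi(Sigma_27) = 2 - 2*27 = -52.
(integral K dA)/pi = 2*chi = 2*(-52) = -104

-104


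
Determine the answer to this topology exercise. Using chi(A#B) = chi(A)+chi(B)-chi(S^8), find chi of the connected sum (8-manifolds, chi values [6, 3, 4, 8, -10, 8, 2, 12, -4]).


For n-manifolds: chi(A#B) = chi(A) + chi(B) - chi(S^8).
chi(S^8) = 1 + (-1)^8 = 2.
chi(#) = (sum chi_i) - (9-1)*chi(S^8) = 29 - 8*2 = 13

13


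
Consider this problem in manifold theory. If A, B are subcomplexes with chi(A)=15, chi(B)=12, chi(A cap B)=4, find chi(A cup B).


chi(A cup B) = chi(A) + chi(B) - chi(A cap B)
= 15 + (12) - (4)
= 23

23


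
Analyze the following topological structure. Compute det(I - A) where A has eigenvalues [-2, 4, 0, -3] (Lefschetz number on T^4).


For a torus self-map: L(f) = det(I - A) where A acts on H_1.
L(f) = (1--2) * (1-4) * (1-0) * (1--3) = 3 * -3 * 1 * 4 = -36

-36


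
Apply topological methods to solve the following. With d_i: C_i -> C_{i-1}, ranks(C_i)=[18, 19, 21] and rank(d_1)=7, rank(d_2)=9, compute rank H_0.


rank H_k = rank(ker d_k) - rank(im d_{k+1}).
rank(ker d_0) = rank(C_0) - rank(d_0) = 18 - 0 = 18.
rank(im d_{0+1}) = 7.
rank H_0 = 18 - 7 = 11

11


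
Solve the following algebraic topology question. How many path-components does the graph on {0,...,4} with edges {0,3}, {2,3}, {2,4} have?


Run DFS/union-find over 5 vertices.
V = 5, E = 3.
Number of components = 2

2


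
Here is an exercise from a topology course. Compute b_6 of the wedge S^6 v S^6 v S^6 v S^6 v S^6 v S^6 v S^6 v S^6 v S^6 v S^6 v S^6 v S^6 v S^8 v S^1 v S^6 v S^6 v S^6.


For a wedge of spheres, H_k (k>0) is free on one generator per sphere of dimension k.
Spheres of dimension 6: count = 15.
b_6 = 15

15


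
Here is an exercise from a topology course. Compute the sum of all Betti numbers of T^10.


b_k(T^10) = C(10,k), so the sum over k is sum_k C(10,k) = 2^10.
Total = 2^10 = 1024

1024


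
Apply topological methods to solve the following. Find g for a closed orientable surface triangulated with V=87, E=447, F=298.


chi = V - E + F = 87 - 447 + 298 = -62
For orientable closed surface: chi = 2 - 2g, so g = (2 - chi)/2.
g = (2 - (-62)) / 2 = 64 / 2 = 32

32


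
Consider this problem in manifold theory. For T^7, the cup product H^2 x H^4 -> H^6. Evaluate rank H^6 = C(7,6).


Cup product: H^p x H^q -> H^{p+q}; here p+q = 2+4 = 6.
rank H^k(T^n) = C(n,k).
C(7,6) = 7

7


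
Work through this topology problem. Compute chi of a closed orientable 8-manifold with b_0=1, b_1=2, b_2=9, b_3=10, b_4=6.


By Poincare duality b_k = b_{8-k}, so full Betti numbers: b_0=1, b_1=2, b_2=9, b_3=10, b_4=6, b_5=10, b_6=9, b_7=2, b_8=1.
chi = sum (-1)^k b_k = 2

2


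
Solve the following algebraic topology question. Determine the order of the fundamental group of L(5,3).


pi_1(L(p,q)) = Z/pZ for any q coprime to p.
|pi_1(L(5,3))| = 5

5


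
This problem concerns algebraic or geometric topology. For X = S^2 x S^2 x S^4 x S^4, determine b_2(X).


Each S^d has Poincare polynomial 1 + t^d.
The product S^2 x S^2 x S^4 x S^4 has Poincare polynomial prod(1+t^d_i).
Expanding: b_0=1, b_2=2, b_4=3, b_6=4, b_8=3, b_10=2, b_12=1.
b_2 = 2

2


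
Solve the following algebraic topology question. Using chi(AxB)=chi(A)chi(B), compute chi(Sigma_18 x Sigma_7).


chi(Sigma_18) = 2 - 2*18 = -34
chi(Sigma_7) = 2 - 2*7 = -12
chi(product) = (-34) * (-12) = 408

408


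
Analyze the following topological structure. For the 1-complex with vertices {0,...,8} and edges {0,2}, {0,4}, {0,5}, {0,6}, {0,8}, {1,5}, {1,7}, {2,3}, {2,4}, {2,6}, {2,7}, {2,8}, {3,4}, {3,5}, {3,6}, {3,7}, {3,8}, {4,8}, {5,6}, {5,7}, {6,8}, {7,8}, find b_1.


b_1 = E - V + (number of components).
E = 22, V = 9, components = 1.
b_1 = 22 - 9 + 1 = 14

14


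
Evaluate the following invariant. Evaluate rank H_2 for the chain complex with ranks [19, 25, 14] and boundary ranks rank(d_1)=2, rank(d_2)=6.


rank H_k = rank(ker d_k) - rank(im d_{k+1}).
rank(ker d_2) = rank(C_2) - rank(d_2) = 14 - 6 = 8.
rank(im d_{2+1}) = 0.
rank H_2 = 8 - 0 = 8

8


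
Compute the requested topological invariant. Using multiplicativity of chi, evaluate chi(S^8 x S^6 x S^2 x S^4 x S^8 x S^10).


chi is multiplicative: chi(X x Y) = chi(X) chi(Y).
Each even-dim sphere has chi = 2. There are 6 factors.
chi = 2^6 = 64

64


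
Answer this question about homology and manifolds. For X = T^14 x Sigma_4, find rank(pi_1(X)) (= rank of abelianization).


pi_1(A x B) = pi_1(A) x pi_1(B); rank of abelianization = b_1.
b_1(T^14) = 14, b_1(Sigma_4) = 2*4 = 8.
b_1(product) = 14 + 8 = 22

22
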